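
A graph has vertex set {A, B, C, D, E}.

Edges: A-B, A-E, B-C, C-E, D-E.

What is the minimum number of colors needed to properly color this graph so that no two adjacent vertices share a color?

C and E are adjacent, so at least 2 colors are needed.
One proper 2-coloring: A=blue, B=red, C=blue, D=blue, E=red. No two adjacent vertices share a color.

2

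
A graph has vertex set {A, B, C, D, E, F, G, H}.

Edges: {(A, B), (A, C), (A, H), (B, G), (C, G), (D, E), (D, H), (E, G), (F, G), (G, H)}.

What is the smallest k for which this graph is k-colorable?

2

A and C are adjacent, so at least 2 colors are needed.
A valid assignment using 2 colors: A=1, B=2, C=2, D=1, E=2, F=2, G=1, H=2. Every edge joins two different colors.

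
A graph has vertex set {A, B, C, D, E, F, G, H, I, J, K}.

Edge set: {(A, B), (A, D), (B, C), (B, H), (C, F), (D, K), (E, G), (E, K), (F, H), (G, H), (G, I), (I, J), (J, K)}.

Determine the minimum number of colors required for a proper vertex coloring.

The cycle G-E-K-J-I-G has odd length 5, so it cannot be 2-colored; at least 3 colors are needed.
3 colors suffice: color 1 → {B, F, G, K}; color 2 → {A, C, E, H, J}; color 3 → {D, I}. No two adjacent vertices share a color.

3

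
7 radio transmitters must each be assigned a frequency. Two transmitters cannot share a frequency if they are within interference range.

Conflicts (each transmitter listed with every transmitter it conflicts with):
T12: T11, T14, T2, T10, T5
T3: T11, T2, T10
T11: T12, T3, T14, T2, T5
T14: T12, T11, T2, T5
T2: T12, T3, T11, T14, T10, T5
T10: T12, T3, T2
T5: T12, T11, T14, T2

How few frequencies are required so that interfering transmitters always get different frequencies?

T12, T11, T14, T2, T5 are mutually in conflict, so at least 5 frequencies are needed.
5 frequencies suffice: frequency 1 → {T2}; frequency 2 → {T11, T10}; frequency 3 → {T12, T3}; frequency 4 → {T5}; frequency 5 → {T14}. Every pair that conflicts lands in different frequencies.

5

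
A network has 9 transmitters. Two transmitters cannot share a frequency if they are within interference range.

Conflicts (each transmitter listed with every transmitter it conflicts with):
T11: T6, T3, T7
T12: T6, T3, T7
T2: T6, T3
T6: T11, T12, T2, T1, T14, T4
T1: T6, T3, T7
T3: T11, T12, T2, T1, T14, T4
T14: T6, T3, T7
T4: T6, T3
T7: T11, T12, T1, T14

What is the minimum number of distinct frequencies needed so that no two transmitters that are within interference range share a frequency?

T6 and T1 conflict, so at least 2 frequencies are needed.
2 frequencies suffice: frequency 1 → {T6, T3, T7}; frequency 2 → {T11, T12, T2, T1, T14, T4}. Each listed conflict is separated.

2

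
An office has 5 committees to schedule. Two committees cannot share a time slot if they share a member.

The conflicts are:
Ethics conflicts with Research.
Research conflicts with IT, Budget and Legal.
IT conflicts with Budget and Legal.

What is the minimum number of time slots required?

3

Research, IT, Legal all conflict with each other, so at least 3 time slots are needed.
3 time slots suffice: time slot 1 → {Research}; time slot 2 → {Ethics, IT}; time slot 3 → {Budget, Legal}. No two conflicting committees share a time slot.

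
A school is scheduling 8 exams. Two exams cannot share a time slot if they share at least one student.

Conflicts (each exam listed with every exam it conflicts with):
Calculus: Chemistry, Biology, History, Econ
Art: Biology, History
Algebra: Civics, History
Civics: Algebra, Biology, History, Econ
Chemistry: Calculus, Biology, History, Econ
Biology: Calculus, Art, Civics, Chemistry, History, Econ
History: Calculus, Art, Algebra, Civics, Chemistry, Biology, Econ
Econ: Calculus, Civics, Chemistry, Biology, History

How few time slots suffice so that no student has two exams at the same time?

5

Calculus, Chemistry, Biology, History, Econ pairwise conflict, so at least 5 time slots are needed.
5 time slots suffice: time slot 1 → {History}; time slot 2 → {Algebra, Biology}; time slot 3 → {Art, Econ}; time slot 4 → {Calculus, Civics}; time slot 5 → {Chemistry}. No two conflicting exams share a time slot.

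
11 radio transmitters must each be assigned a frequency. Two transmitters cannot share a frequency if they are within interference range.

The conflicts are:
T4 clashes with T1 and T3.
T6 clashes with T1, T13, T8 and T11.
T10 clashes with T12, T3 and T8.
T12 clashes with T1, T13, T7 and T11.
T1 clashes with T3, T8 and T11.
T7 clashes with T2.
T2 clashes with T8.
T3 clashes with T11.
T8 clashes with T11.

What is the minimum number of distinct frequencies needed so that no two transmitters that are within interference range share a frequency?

4

T6, T1, T8, T11 are mutually in conflict, so at least 4 frequencies are needed.
Using 4 frequencies: T4=3, T6=4, T10=1, T12=2, T1=1, T13=1, T7=1, T2=3, T3=2, T8=2, T11=3. No two conflicting transmitters share a frequency.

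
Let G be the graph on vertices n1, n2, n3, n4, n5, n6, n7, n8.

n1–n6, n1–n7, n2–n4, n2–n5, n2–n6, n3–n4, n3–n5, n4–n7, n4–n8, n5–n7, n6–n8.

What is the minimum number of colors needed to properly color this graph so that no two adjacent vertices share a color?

The cycle n1-n7-n5-n2-n6-n1 has odd length 5, so it cannot be 2-colored; at least 3 colors are needed.
3 colors suffice: color 1 → {n4, n5, n6}; color 2 → {n2, n3, n7, n8}; color 3 → {n1}. Every edge joins two different colors.

3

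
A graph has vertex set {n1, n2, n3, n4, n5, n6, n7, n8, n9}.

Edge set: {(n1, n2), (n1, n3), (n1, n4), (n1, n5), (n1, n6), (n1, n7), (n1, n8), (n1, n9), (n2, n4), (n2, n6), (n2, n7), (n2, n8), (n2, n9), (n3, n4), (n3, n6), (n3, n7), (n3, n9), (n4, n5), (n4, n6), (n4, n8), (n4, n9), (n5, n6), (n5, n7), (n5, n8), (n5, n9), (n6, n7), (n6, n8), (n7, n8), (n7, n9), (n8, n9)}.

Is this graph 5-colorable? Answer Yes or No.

Yes

The chromatic number is 5. n1, n4, n5, n6, n8 are pairwise adjacent (a clique of size 5), so at least 5 colors are needed.
A valid assignment using 5 colors: n1=red, n2=purple, n3=yellow, n4=green, n5=purple, n6=blue, n7=green, n8=yellow, n9=blue.
That is already a proper 5-coloring.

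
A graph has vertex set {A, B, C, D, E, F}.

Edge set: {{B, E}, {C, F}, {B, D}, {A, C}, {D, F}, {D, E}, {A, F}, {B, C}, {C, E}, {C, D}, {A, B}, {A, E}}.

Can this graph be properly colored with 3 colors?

A, B, C, E are mutually adjacent (a clique of size 4), so at least 4 colors are needed.
So 3 colors are not enough.

No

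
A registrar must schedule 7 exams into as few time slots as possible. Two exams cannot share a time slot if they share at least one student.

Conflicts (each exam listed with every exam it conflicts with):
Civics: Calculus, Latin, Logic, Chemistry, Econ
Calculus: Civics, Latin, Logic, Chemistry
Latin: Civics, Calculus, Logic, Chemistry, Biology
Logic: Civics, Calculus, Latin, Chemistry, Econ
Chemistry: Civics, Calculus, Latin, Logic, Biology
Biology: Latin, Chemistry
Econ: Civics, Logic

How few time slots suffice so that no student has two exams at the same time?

5

Civics, Calculus, Latin, Logic, Chemistry pairwise conflict, so at least 5 time slots are needed.
5 time slots suffice: time slot 1 → {Logic, Biology}; time slot 2 → {Civics}; time slot 3 → {Chemistry, Econ}; time slot 4 → {Latin}; time slot 5 → {Calculus}. Every pair that conflicts lands in different time slots.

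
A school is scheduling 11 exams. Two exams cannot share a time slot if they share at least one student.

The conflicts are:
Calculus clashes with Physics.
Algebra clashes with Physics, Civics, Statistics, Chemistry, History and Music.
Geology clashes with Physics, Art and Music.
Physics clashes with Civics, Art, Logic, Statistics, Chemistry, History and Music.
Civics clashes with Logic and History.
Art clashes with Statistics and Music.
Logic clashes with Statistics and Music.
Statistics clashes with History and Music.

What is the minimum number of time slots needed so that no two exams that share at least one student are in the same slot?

Physics, Art, Statistics, Music are mutually in conflict, so at least 4 time slots are needed.
4 time slots suffice: Calculus=2, Algebra=3, Geology=2, Physics=1, Civics=2, Art=3, Logic=3, Statistics=2, Chemistry=2, History=4, Music=4. Every pair that conflicts lands in different time slots.

4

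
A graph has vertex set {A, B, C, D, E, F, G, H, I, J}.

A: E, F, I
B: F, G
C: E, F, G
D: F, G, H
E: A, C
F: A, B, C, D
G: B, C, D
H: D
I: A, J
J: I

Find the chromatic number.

2

D and G are adjacent, so at least 2 colors are needed.
One proper 2-coloring: A=2, B=2, C=2, D=2, E=1, F=1, G=1, H=1, I=1, J=2. No two adjacent vertices share a color.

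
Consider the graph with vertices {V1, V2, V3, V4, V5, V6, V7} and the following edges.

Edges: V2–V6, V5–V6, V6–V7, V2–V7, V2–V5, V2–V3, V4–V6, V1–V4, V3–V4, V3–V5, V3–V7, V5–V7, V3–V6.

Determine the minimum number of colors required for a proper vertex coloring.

5

V2, V3, V5, V6, V7 form a clique, so at least 5 colors are needed.
5 colors suffice: color 1 → {V1, V6}; color 2 → {V3}; color 3 → {V4, V5}; color 4 → {V7}; color 5 → {V2}. No two adjacent vertices share a color.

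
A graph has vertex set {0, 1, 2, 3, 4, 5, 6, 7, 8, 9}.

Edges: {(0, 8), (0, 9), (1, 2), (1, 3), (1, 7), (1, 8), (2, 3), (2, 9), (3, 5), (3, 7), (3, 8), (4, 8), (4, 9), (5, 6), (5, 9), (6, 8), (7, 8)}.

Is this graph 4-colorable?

Yes

The chromatic number is 4. 1, 3, 7, 8 are mutually adjacent (a clique of size 4), so at least 4 colors are needed.
4 colors suffice: color a → {8, 9}; color b → {0, 3, 4, 6}; color c → {1, 5}; color d → {2, 7}.
That is already a proper 4-coloring.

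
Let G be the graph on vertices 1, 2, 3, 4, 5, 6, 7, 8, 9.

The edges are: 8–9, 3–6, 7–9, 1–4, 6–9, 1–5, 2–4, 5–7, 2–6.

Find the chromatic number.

The cycle 9-6-2-4-1-5-7-9 has odd length 7, so it cannot be 2-colored; at least 3 colors are needed.
One proper 3-coloring: 1=blue, 2=green, 3=red, 4=red, 5=red, 6=blue, 7=blue, 8=blue, 9=red. No two adjacent vertices share a color.

3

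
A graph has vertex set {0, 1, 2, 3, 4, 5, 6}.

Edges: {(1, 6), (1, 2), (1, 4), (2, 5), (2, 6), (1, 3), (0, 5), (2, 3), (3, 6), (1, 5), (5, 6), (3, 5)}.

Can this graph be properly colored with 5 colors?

Yes

The chromatic number is 5. 1, 2, 3, 5, 6 are pairwise adjacent (a clique of size 5), so at least 5 colors are needed.
5 colors suffice: color a → {0, 1}; color b → {4, 5}; color c → {3}; color d → {6}; color e → {2}.
That is already a proper 5-coloring.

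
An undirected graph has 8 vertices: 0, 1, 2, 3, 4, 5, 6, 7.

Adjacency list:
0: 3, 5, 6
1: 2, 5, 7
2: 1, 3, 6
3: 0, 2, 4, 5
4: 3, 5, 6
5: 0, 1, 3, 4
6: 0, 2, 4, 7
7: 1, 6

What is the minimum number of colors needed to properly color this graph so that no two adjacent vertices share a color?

3

3, 4, 5 form a triangle, so at least 3 colors are needed.
3 colors suffice: color red → {1, 3, 6}; color blue → {2, 5, 7}; color green → {0, 4}. Every edge joins two different colors.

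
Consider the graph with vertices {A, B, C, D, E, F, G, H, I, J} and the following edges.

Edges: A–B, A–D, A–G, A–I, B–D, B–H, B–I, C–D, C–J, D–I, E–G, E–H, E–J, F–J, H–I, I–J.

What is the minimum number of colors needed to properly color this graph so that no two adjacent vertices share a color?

A, B, D, I are mutually adjacent (a clique of size 4), so at least 4 colors are needed.
4 colors suffice: A=yellow, B=green, C=red, D=blue, E=red, F=red, G=blue, H=blue, I=red, J=blue. Each edge has distinct colors on its endpoints.

4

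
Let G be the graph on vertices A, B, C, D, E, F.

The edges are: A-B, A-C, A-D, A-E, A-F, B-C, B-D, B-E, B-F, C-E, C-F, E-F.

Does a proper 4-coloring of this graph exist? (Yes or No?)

No

A, B, C, E, F are mutually adjacent (a clique of size 5), so at least 5 colors are needed.
So 4 colors are not enough.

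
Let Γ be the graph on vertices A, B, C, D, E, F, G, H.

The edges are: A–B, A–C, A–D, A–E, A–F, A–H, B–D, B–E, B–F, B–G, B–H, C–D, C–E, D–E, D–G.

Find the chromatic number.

4

A, B, D, E are pairwise adjacent (a clique of size 4), so at least 4 colors are needed.
4 colors suffice: color 1 → {A, G}; color 2 → {B, C}; color 3 → {D, F, H}; color 4 → {E}. Every edge joins two different colors.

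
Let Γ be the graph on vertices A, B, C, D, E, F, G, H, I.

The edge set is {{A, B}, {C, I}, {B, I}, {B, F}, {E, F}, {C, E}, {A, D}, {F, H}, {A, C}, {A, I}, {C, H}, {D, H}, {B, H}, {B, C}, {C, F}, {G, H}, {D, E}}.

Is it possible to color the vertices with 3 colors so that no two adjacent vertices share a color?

No

B, C, F, H are mutually adjacent (a clique of size 4), so at least 4 colors are needed.
So 3 colors are not enough.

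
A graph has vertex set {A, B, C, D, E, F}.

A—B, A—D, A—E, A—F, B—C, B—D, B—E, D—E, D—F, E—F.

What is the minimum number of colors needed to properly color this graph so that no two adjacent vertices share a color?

A, D, E, F are mutually adjacent (a clique of size 4), so at least 4 colors are needed.
4 colors suffice: A=yellow, B=green, C=red, D=red, E=blue, F=green. No two adjacent vertices share a color.

4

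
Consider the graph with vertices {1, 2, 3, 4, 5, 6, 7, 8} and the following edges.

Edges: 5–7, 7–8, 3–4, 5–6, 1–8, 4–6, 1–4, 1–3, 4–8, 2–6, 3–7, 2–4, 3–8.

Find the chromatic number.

4

1, 3, 4, 8 are pairwise adjacent (a clique of size 4), so at least 4 colors are needed.
One proper 4-coloring: 1=yellow, 2=green, 3=blue, 4=red, 5=green, 6=blue, 7=red, 8=green. No two adjacent vertices share a color.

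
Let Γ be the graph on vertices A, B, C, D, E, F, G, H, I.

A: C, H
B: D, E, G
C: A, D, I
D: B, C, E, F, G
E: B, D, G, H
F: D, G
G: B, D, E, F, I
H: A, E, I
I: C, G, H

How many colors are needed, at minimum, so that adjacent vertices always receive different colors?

4

B, D, E, G form a clique, so at least 4 colors are needed.
One proper 4-coloring: A=2, B=4, C=1, D=2, E=3, F=3, G=1, H=1, I=2. No two adjacent vertices share a color.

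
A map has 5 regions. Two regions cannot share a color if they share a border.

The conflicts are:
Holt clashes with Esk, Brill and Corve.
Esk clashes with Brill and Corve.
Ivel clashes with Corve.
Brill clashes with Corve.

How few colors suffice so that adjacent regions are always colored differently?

4

Holt, Esk, Brill, Corve pairwise conflict, so at least 4 colors are needed.
One proper 4-coloring: Holt=4, Esk=3, Ivel=2, Brill=2, Corve=1. Each listed conflict is separated.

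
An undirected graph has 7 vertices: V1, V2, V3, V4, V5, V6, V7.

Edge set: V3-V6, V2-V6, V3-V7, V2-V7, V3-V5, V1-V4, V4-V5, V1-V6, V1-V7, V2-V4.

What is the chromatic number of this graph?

3

The cycle V7-V3-V5-V4-V1-V7 has odd length 5, so it cannot be 2-colored; at least 3 colors are needed.
3 colors suffice: color red → {V4, V6, V7}; color blue → {V1, V2, V3}; color green → {V5}. No two adjacent vertices share a color.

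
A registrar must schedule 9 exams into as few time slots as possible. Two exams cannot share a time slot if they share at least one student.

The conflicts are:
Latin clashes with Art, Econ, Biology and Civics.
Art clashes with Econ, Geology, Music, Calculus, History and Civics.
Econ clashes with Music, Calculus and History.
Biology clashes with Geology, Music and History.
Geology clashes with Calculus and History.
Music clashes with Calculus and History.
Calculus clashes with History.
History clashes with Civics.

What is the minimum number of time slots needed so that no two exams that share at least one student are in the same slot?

Art, Econ, Music, Calculus, History are mutually in conflict, so at least 5 time slots are needed.
5 time slots suffice: time slot 1 → {Latin, History}; time slot 2 → {Art, Biology}; time slot 3 → {Geology, Music, Civics}; time slot 4 → {Econ}; time slot 5 → {Calculus}. Every pair that conflicts lands in different time slots.

5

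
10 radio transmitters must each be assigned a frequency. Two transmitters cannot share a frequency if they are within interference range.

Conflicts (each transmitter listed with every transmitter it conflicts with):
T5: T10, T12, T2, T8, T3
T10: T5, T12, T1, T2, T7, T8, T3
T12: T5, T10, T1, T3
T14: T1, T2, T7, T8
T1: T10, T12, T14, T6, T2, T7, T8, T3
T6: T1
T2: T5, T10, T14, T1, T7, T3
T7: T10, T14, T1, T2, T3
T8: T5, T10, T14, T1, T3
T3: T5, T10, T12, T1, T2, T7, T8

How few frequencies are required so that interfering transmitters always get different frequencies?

T10, T1, T2, T7, T3 all conflict with each other, so at least 5 frequencies are needed.
5 frequencies suffice: frequency 1 → {T5, T1}; frequency 2 → {T10, T14, T6}; frequency 3 → {T3}; frequency 4 → {T12, T2, T8}; frequency 5 → {T7}. Each listed conflict is separated.

5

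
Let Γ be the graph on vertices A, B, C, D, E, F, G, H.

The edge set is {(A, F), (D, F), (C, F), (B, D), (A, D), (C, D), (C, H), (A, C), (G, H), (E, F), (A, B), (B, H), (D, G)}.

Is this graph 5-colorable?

The chromatic number is 4. A, C, D, F are mutually adjacent (a clique of size 4), so at least 4 colors are needed.
4 colors suffice: color 1 → {D, E, H}; color 2 → {B, C, G}; color 3 → {A}; color 4 → {F}.
Since 5 ≥ 4, a proper 5-coloring certainly exists.

Yes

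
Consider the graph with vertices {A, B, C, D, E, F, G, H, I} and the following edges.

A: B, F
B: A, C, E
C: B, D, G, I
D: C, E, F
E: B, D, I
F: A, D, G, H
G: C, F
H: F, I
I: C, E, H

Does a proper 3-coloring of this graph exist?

Yes

The chromatic number is 3. The cycle D-F-A-B-E-D has odd length 5, so it cannot be 2-colored; at least 3 colors are needed.
One proper 3-coloring: A=green, B=blue, C=red, D=blue, E=red, F=red, G=blue, H=green, I=blue.
That is already a proper 3-coloring.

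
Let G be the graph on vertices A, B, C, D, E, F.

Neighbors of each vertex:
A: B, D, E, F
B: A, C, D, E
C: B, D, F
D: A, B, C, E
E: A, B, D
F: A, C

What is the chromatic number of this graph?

4

A, B, D, E form a clique, so at least 4 colors are needed.
4 colors suffice: color 1 → {A, C}; color 2 → {D, F}; color 3 → {B}; color 4 → {E}. No two adjacent vertices share a color.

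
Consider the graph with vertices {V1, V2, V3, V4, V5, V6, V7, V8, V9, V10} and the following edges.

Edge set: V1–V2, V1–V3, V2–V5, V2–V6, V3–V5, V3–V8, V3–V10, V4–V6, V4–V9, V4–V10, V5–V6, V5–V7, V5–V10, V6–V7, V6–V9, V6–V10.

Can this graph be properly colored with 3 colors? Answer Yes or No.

The chromatic number is 3. V4, V6, V9 form a triangle, so at least 3 colors are needed.
3 colors suffice: color 1 → {V3, V6}; color 2 → {V1, V4, V5, V8}; color 3 → {V2, V7, V9, V10}.
That is already a proper 3-coloring.

Yes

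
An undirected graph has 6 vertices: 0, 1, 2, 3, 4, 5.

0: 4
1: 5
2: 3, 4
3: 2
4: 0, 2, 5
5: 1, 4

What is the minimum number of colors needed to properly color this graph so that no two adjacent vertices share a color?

2

0 and 4 are adjacent, so at least 2 colors are needed.
2 colors suffice: color a → {1, 3, 4}; color b → {0, 2, 5}. No two adjacent vertices share a color.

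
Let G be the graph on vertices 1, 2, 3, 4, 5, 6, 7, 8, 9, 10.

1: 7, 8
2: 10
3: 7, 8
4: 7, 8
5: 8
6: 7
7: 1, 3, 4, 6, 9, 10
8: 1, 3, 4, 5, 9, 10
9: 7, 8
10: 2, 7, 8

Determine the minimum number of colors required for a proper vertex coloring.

6 and 7 are adjacent, so at least 2 colors are needed.
2 colors suffice: color red → {2, 7, 8}; color blue → {1, 3, 4, 5, 6, 9, 10}. Every edge joins two different colors.

2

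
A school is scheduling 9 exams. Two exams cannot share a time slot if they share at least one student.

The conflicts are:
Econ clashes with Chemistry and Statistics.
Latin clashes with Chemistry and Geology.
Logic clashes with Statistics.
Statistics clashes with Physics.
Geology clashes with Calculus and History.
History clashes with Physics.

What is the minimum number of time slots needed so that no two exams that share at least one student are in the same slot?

The cycle Latin-Chemistry-Econ-Statistics-Physics-History-Geology-Latin has odd length 7, so it cannot be 2-colored; at least 3 time slots are needed.
A valid assignment using 3 time slots: Econ=2, Latin=2, Logic=2, Chemistry=1, Statistics=1, Geology=1, Calculus=2, History=2, Physics=3. No two conflicting exams share a time slot.

3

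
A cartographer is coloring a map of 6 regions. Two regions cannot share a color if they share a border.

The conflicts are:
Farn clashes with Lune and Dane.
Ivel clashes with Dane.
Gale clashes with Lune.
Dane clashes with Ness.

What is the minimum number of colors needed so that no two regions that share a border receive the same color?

2

Dane and Ness conflict, so at least 2 colors are needed.
2 colors suffice: Farn=2, Ivel=2, Gale=2, Lune=1, Dane=1, Ness=2. Each listed conflict is separated.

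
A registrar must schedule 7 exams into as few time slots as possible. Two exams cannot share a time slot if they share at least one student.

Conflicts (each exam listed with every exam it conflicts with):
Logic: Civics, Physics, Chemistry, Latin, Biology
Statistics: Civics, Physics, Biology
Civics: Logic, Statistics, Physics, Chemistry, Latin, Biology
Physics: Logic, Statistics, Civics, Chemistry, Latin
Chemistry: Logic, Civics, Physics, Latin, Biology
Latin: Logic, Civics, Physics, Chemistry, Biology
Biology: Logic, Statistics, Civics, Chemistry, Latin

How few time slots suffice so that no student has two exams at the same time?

5

Logic, Civics, Chemistry, Latin, Biology are mutually in conflict, so at least 5 time slots are needed.
5 time slots suffice: time slot 1 → {Civics}; time slot 2 → {Physics, Biology}; time slot 3 → {Logic, Statistics}; time slot 4 → {Chemistry}; time slot 5 → {Latin}. No two conflicting exams share a time slot.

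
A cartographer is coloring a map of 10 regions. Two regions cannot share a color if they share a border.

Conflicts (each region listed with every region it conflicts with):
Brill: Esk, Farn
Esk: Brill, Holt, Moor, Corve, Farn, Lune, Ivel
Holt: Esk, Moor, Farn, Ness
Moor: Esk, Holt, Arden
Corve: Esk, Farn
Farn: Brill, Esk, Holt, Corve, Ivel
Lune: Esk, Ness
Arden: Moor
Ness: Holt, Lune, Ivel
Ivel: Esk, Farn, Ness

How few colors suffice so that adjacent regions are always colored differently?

3

Esk, Holt, Moor are mutually in conflict, so at least 3 colors are needed.
One proper 3-coloring: Brill=3, Esk=1, Holt=3, Moor=2, Corve=3, Farn=2, Lune=2, Arden=1, Ness=1, Ivel=3. Every pair that conflicts lands in different colors.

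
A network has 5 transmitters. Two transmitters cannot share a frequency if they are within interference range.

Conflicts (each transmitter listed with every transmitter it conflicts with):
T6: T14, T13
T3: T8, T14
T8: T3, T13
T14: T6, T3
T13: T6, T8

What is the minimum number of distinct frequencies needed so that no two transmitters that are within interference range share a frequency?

The cycle T6-T14-T3-T8-T13-T6 has odd length 5, so it cannot be 2-colored; at least 3 frequencies are needed.
3 frequencies suffice: frequency 1 → {T3, T13}; frequency 2 → {T8, T14}; frequency 3 → {T6}. Each listed conflict is separated.

3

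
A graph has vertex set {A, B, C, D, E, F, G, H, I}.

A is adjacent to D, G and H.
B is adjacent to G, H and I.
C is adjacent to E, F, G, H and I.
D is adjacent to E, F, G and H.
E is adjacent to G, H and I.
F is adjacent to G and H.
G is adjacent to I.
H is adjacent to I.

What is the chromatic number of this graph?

4

C, E, G, I form a clique, so at least 4 colors are needed.
One proper 4-coloring: A=green, B=green, C=yellow, D=blue, E=green, F=green, G=red, H=red, I=blue. Each edge has distinct colors on its endpoints.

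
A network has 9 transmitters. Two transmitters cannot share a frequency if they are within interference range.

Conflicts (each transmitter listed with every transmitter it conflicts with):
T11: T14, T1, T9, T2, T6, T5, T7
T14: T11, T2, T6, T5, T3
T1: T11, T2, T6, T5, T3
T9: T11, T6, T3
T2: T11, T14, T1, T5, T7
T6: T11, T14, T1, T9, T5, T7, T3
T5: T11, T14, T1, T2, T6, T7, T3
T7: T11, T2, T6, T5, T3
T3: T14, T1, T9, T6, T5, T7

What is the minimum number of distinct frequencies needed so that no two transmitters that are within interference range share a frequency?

4

T14, T6, T5, T3 pairwise conflict, so at least 4 frequencies are needed.
4 frequencies suffice: frequency 1 → {T11, T3}; frequency 2 → {T2, T6}; frequency 3 → {T9, T5}; frequency 4 → {T14, T1, T7}. No two conflicting transmitters share a frequency.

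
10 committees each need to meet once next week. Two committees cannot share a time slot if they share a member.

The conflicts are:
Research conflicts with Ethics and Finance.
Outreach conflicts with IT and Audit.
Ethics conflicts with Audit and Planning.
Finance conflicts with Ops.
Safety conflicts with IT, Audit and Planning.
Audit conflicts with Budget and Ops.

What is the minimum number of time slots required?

The cycle Research-Ethics-Audit-Ops-Finance-Research has odd length 5, so it cannot be 2-colored; at least 3 time slots are needed.
Using 3 time slots: Research=1, Outreach=2, Ethics=2, Finance=2, Safety=2, IT=1, Audit=1, Budget=2, Planning=1, Ops=3. Each listed conflict is separated.

3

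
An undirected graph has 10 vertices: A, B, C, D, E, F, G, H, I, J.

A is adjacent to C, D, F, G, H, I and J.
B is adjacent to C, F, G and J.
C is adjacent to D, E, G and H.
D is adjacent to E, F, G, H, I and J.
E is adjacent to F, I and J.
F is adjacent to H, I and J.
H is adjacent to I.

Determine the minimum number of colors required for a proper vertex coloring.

5

A, D, F, H, I form a clique, so at least 5 colors are needed.
5 colors suffice: color red → {B, D}; color blue → {A, E}; color green → {C, F}; color yellow → {G, I, J}; color purple → {H}. Every edge joins two different colors.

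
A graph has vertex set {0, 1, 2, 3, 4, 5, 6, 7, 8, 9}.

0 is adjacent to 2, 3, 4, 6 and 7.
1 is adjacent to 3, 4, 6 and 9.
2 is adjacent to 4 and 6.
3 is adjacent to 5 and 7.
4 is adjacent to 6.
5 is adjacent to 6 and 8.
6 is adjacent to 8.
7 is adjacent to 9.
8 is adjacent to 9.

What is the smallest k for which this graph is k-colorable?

0, 2, 4, 6 are mutually adjacent (a clique of size 4), so at least 4 colors are needed.
4 colors suffice: color a → {3, 6, 9}; color b → {0, 1, 5}; color c → {4, 7, 8}; color d → {2}. Every edge joins two different colors.

4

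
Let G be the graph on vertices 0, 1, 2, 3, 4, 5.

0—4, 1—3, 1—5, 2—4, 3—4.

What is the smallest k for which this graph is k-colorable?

2

1 and 5 are adjacent, so at least 2 colors are needed.
A valid assignment using 2 colors: 0=blue, 1=red, 2=blue, 3=blue, 4=red, 5=blue. Every edge joins two different colors.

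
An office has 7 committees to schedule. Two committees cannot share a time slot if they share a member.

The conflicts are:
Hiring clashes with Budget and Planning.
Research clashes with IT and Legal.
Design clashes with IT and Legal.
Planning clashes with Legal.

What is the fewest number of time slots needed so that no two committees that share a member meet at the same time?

Research and IT conflict, so at least 2 time slots are needed.
2 time slots suffice: time slot 1 → {Hiring, IT, Legal}; time slot 2 → {Budget, Research, Design, Planning}. Every pair that conflicts lands in different time slots.

2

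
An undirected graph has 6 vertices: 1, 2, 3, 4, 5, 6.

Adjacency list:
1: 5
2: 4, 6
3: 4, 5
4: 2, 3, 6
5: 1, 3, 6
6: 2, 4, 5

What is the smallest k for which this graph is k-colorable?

3

2, 4, 6 are mutually adjacent, so at least 3 colors are needed.
3 colors suffice: color a → {4, 5}; color b → {1, 3, 6}; color c → {2}. No two adjacent vertices share a color.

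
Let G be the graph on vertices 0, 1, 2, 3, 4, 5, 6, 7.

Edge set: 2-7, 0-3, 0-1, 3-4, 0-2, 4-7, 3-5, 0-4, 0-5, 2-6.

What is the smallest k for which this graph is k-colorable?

0, 3, 4 form a triangle, so at least 3 colors are needed.
3 colors suffice: 0=a, 1=b, 2=b, 3=c, 4=b, 5=b, 6=a, 7=a. No two adjacent vertices share a color.

3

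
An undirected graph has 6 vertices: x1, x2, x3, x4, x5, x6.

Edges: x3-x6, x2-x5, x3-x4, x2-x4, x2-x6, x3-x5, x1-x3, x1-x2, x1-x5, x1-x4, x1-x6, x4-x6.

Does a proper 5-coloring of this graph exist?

Yes

The chromatic number is 4. x1, x3, x4, x6 form a clique, so at least 4 colors are needed.
4 colors suffice: color R → {x1}; color B → {x2, x3}; color G → {x5, x6}; color Y → {x4}.
Since 5 ≥ 4, a proper 5-coloring certainly exists.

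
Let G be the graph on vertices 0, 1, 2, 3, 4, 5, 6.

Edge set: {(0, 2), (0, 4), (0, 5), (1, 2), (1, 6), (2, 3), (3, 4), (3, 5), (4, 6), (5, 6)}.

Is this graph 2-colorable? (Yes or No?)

The cycle 2-3-4-6-1-2 has odd length 5, so it cannot be 2-colored; at least 3 colors are needed.
So 2 colors are not enough.

No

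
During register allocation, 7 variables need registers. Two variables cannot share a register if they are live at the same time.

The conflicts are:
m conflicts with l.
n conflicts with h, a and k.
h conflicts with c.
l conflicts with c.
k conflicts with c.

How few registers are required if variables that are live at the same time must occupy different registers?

2

n and a conflict, so at least 2 registers are needed.
A valid assignment using 2 registers: m=1, n=1, h=2, a=2, l=2, k=2, c=1. Each listed conflict is separated.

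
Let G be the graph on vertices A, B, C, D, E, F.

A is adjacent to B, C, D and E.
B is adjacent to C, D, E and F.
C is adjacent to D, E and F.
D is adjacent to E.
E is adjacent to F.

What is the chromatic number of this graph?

A, B, C, D, E form a clique, so at least 5 colors are needed.
5 colors suffice: color 1 → {C}; color 2 → {B}; color 3 → {E}; color 4 → {A, F}; color 5 → {D}. Each edge has distinct colors on its endpoints.

5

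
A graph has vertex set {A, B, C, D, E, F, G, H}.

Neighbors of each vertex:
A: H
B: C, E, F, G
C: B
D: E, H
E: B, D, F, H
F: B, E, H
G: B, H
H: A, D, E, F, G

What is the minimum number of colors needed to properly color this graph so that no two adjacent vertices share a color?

3

D, E, H form a triangle, so at least 3 colors are needed.
3 colors suffice: color 1 → {B, H}; color 2 → {A, C, E, G}; color 3 → {D, F}. No two adjacent vertices share a color.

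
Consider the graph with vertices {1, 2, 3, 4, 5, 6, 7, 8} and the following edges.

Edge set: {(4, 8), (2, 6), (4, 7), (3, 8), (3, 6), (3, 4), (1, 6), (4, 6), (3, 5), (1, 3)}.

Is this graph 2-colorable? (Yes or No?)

No

1, 3, 6 form a triangle, so at least 3 colors are needed.
So 2 colors are not enough.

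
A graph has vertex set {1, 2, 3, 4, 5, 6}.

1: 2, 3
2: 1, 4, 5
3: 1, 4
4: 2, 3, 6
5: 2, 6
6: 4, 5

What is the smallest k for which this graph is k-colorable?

2

2 and 4 are adjacent, so at least 2 colors are needed.
2 colors suffice: color a → {2, 3, 6}; color b → {1, 4, 5}. Each edge has distinct colors on its endpoints.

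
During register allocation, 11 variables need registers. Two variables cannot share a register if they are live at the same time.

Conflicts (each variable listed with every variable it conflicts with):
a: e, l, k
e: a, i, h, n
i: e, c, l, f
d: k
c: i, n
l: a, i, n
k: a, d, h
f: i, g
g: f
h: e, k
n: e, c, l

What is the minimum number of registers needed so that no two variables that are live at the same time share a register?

c and n conflict, so at least 2 registers are needed.
2 registers suffice: a=2, e=1, i=2, d=2, c=1, l=1, k=1, f=1, g=2, h=2, n=2. No two conflicting variables share a register.

2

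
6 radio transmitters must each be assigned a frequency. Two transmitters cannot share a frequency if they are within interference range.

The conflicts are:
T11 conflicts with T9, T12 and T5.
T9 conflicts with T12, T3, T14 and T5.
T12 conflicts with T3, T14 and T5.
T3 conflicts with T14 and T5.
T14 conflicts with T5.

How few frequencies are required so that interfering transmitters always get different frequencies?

T9, T12, T3, T14, T5 pairwise conflict, so at least 5 frequencies are needed.
Using 5 frequencies: T11=4, T9=3, T12=2, T3=4, T14=5, T5=1. Each listed conflict is separated.

5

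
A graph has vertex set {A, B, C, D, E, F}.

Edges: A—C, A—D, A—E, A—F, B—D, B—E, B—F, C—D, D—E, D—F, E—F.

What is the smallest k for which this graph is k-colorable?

B, D, E, F are mutually adjacent (a clique of size 4), so at least 4 colors are needed.
A valid assignment using 4 colors: A=3, B=3, C=2, D=1, E=4, F=2. Each edge has distinct colors on its endpoints.

4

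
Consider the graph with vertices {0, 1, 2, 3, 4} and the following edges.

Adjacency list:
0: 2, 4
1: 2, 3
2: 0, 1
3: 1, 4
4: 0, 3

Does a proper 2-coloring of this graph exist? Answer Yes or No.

The cycle 2-0-4-3-1-2 has odd length 5, so it cannot be 2-colored; at least 3 colors are needed.
So 2 colors are not enough.

No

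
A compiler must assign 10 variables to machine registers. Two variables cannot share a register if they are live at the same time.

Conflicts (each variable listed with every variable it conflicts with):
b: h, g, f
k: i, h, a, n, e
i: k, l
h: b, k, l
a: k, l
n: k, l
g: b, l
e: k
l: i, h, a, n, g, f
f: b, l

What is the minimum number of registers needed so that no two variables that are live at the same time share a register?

2

a and l conflict, so at least 2 registers are needed.
2 registers suffice: register 1 → {b, k, l}; register 2 → {i, h, a, n, g, e, f}. Every pair that conflicts lands in different registers.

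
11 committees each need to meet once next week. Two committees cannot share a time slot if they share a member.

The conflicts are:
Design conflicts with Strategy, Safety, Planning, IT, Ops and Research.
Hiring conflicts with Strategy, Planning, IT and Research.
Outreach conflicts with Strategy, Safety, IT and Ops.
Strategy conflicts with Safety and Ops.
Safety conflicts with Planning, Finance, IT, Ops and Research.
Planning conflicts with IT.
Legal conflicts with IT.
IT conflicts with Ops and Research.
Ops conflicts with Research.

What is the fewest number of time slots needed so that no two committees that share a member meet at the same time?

Design, Safety, IT, Ops, Research all conflict with each other, so at least 5 time slots are needed.
5 time slots suffice: time slot 1 → {Strategy, Finance, IT}; time slot 2 → {Hiring, Safety, Legal}; time slot 3 → {Planning, Ops}; time slot 4 → {Design, Outreach}; time slot 5 → {Research}. No two conflicting committees share a time slot.

5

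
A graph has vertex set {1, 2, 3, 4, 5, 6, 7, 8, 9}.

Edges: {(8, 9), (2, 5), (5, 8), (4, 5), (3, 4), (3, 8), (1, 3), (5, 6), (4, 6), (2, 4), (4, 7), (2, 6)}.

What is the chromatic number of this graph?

2, 4, 5, 6 form a clique, so at least 4 colors are needed.
4 colors suffice: color a → {1, 4, 8}; color b → {3, 5, 7, 9}; color c → {2}; color d → {6}. Each edge has distinct colors on its endpoints.

4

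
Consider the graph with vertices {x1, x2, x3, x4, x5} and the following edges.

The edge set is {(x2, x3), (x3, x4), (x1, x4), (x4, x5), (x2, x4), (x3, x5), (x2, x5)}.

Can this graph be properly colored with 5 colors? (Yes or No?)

The chromatic number is 4. x2, x3, x4, x5 are mutually adjacent (a clique of size 4), so at least 4 colors are needed.
4 colors suffice: color 1 → {x4}; color 2 → {x1, x5}; color 3 → {x2}; color 4 → {x3}.
Since 5 ≥ 4, a proper 5-coloring certainly exists.

Yes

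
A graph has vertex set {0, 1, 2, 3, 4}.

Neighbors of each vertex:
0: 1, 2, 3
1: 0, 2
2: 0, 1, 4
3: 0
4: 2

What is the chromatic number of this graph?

0, 1, 2 are pairwise adjacent, so at least 3 colors are needed.
3 colors suffice: color a → {0, 4}; color b → {2, 3}; color c → {1}. No two adjacent vertices share a color.

3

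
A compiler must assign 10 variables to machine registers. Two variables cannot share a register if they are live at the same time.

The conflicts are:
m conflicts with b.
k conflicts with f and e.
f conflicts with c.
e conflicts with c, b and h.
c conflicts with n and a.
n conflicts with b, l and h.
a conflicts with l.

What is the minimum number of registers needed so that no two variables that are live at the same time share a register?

2

n and l conflict, so at least 2 registers are needed.
2 registers suffice: register 1 → {m, f, e, n, a}; register 2 → {k, c, b, l, h}. Every pair that conflicts lands in different registers.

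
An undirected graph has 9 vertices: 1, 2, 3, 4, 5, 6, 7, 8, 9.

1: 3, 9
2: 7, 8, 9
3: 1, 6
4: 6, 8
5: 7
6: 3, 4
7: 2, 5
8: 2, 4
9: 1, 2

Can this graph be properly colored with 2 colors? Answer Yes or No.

No

The cycle 1-9-2-8-4-6-3-1 has odd length 7, so it cannot be 2-colored; at least 3 colors are needed.
So 2 colors are not enough.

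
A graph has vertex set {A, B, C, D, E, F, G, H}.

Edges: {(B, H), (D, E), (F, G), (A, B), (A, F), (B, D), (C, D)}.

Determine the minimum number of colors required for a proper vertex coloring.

2

A and B are adjacent, so at least 2 colors are needed.
2 colors suffice: color 1 → {B, C, E, F}; color 2 → {A, D, G, H}. No two adjacent vertices share a color.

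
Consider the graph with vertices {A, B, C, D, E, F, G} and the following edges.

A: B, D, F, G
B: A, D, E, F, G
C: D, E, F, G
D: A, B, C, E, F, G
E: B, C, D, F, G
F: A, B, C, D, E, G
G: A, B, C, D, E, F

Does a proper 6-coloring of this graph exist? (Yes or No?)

Yes

The chromatic number is 5. A, B, D, F, G are mutually adjacent (a clique of size 5), so at least 5 colors are needed.
5 colors suffice: A=4, B=5, C=5, D=1, E=4, F=2, G=3.
Since 6 ≥ 5, a proper 6-coloring certainly exists.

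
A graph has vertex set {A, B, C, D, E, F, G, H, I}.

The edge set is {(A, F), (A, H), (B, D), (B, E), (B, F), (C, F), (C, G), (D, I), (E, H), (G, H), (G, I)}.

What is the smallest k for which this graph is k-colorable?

The cycle F-B-E-H-A-F has odd length 5, so it cannot be 2-colored; at least 3 colors are needed.
3 colors suffice: color 1 → {A, B, G}; color 2 → {D, F, H}; color 3 → {C, E, I}. No two adjacent vertices share a color.

3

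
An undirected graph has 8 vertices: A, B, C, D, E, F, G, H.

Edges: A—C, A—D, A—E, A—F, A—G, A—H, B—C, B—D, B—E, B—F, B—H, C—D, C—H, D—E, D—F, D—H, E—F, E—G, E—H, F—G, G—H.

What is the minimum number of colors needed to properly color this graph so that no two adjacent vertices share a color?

4

A, E, G, H are mutually adjacent (a clique of size 4), so at least 4 colors are needed.
4 colors suffice: A=2, B=2, C=4, D=3, E=4, F=1, G=3, H=1. No two adjacent vertices share a color.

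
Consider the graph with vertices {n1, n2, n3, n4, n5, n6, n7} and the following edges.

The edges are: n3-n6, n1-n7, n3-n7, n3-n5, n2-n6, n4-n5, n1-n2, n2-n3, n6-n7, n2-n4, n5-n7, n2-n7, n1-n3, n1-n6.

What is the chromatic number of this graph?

n1, n2, n3, n6, n7 form a clique, so at least 5 colors are needed.
One proper 5-coloring: n1=P, n2=R, n3=G, n4=B, n5=R, n6=Y, n7=B. Each edge has distinct colors on its endpoints.

5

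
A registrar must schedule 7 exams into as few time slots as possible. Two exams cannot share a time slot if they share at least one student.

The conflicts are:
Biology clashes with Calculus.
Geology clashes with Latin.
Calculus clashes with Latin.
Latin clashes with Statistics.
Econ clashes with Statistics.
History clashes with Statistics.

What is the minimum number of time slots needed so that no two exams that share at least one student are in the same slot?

History and Statistics conflict, so at least 2 time slots are needed.
A valid assignment using 2 time slots: Biology=1, Geology=2, Calculus=2, Latin=1, Econ=1, History=1, Statistics=2. Every pair that conflicts lands in different time slots.

2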